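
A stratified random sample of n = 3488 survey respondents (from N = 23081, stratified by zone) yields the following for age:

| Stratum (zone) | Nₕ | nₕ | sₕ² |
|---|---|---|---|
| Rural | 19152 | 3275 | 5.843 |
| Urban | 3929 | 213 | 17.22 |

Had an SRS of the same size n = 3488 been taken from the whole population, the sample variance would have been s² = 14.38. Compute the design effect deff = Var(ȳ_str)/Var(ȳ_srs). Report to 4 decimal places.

0.9241

Var(ȳ_str) = Σ Wₕ²(1−fₕ)sₕ²/nₕ with Wₕ = Nₕ/23081:
  Rural: (19152/23081)²·(1−3275/19152)·5.843/3275 = 0.001018352
  Urban: (3929/23081)²·(1−213/3929)·17.22/213 = 0.0022156545
  → Var(ȳ_str) = 0.0032340065.
Var(ȳ_srs) = (1 − 3488/23081)·14.38/3488 = 0.0034996832.
deff = 0.0032340065 / 0.0034996832 = 0.9241.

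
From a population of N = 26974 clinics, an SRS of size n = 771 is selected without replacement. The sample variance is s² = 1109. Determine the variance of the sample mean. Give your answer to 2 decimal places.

Under SRS without replacement, Var(ȳ) = (1 − f)·s²/n with f = n/N = 771/26974 = 0.02858308.
Var(ȳ) = (1 − 0.02858308)·1109/771 = 0.97141692·1.4383917 = 1.397278.

1.40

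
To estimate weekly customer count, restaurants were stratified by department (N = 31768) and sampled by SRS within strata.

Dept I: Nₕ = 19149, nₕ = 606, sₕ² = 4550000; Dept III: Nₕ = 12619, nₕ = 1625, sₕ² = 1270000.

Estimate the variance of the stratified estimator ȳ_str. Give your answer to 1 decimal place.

2749.1

Var(ȳ_str) = Σₕ Wₕ²(1 − fₕ)sₕ²/nₕ with Wₕ = Nₕ/N, N = 31768.
Dept I: Wₕ = 0.60277638; term = 0.60277638²·(1 − 0.03164656)·4550000/606 = 2641.7099.
Dept III: Wₕ = 0.39722362; term = 0.39722362²·(1 − 0.12877407)·1270000/1625 = 107.43636.
Sum = 2749.1463.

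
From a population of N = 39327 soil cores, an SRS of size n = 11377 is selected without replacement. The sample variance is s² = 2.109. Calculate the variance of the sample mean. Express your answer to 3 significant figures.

1.32 × 10^-4

Under SRS without replacement, Var(ȳ) = (1 − f)·s²/n with f = n/N = 11377/39327 = 0.28929234.
Var(ȳ) = (1 − 0.28929234)·2.109/11377 = 0.71070766·1.85374 × 10^-4 = 1.3174672 × 10^-4.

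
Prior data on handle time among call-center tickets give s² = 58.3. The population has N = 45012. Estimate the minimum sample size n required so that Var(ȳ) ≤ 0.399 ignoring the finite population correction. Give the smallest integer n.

147

Without fpc, n₀ = s²/D = 58.3/0.399 = 146.1153.
Rounding up, n = 147.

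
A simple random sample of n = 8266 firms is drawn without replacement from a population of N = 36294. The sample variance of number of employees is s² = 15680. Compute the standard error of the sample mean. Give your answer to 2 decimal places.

1.21

Under SRS without replacement, Var(ȳ) = (1 − f)·s²/n with f = n/N = 8266/36294 = 0.22775114.
Var(ȳ) = (1 − 0.22775114)·15680/8266 = 0.77224886·1.8969272 = 1.4648998.
SE(ȳ) = √(1.4648998) = 1.21.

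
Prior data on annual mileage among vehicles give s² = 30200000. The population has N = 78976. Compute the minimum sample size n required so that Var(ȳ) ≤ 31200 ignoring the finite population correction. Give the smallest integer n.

968

Without fpc, n₀ = s²/D = 30200000/31200 = 967.9487.
Rounding up, n = 968.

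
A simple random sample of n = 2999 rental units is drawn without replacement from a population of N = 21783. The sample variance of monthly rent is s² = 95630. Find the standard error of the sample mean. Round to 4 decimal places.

5.2438

Under SRS without replacement, Var(ȳ) = (1 − f)·s²/n with f = n/N = 2999/21783 = 0.13767617.
Var(ȳ) = (1 − 0.13767617)·95630/2999 = 0.86232383·31.887296 = 27.497175.
SE(ȳ) = √(27.497175) = 5.2438.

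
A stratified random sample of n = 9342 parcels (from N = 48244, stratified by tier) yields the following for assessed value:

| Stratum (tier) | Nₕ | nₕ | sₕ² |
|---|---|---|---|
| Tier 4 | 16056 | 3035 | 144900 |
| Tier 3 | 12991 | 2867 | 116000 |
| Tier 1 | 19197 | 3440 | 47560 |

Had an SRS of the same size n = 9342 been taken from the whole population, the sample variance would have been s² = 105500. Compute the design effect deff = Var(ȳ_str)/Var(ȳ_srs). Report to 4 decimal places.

0.9193

Var(ȳ_str) = Σ Wₕ²(1−fₕ)sₕ²/nₕ with Wₕ = Nₕ/48244:
  Tier 4: (16056/48244)²·(1−3035/16056)·144900/3035 = 4.2884936
  Tier 3: (12991/48244)²·(1−2867/12991)·116000/2867 = 2.2863273
  Tier 1: (19197/48244)²·(1−3440/19197)·47560/3440 = 1.7968163
  → Var(ȳ_str) = 8.3716372.
Var(ȳ_srs) = (1 − 9342/48244)·105500/9342 = 9.1062846.
deff = 8.3716372 / 9.1062846 = 0.9193.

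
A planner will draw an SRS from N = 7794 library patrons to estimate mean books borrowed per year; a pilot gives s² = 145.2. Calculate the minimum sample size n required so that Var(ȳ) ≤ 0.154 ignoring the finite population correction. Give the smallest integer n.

Without fpc, n₀ = s²/D = 145.2/0.154 = 942.8571.
Rounding up, n = 943.

943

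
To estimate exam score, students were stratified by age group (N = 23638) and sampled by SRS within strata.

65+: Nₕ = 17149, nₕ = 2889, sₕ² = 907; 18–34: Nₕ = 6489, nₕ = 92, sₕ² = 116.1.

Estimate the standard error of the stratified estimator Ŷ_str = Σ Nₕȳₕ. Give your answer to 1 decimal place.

Var(Ŷ_str) = Σₕ Nₕ²(1 − fₕ)sₕ²/nₕ.
65+: 17149²·(1 − 2889/17149)·907/2889 = 7.677469 × 10^7.
18–34: 6489²·(1 − 92/6489)·116.1/92 = 5.2383983 × 10^7.
Sum = 1.2915867 × 10^8.
SE = √(1.2915867 × 10^8) = 11364.8.

11364.8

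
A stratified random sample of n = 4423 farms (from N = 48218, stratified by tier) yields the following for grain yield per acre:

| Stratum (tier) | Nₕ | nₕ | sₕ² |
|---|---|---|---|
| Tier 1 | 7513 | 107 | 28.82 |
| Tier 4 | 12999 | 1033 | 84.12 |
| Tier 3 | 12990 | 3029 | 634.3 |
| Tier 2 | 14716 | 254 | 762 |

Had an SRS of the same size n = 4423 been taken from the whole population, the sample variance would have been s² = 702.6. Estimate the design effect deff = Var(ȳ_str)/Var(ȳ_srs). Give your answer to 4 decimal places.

Var(ȳ_str) = Σ Wₕ²(1−fₕ)sₕ²/nₕ with Wₕ = Nₕ/48218:
  Tier 1: (7513/48218)²·(1−107/7513)·28.82/107 = 0.0064459794
  Tier 4: (12999/48218)²·(1−1033/12999)·84.12/1033 = 0.0054480301
  Tier 3: (12990/48218)²·(1−3029/12990)·634.3/3029 = 0.011654379
  Tier 2: (14716/48218)²·(1−254/14716)·762/254 = 0.27461295
  → Var(ȳ_str) = 0.29816134.
Var(ȳ_srs) = (1 − 4423/48218)·702.6/4423 = 0.14428014.
deff = 0.29816134 / 0.14428014 = 2.0665.

2.0665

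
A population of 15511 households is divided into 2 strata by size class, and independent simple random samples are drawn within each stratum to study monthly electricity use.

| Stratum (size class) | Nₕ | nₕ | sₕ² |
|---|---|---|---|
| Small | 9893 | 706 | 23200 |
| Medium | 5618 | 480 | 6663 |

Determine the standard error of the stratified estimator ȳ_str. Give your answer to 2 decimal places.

Var(ȳ_str) = Σₕ Wₕ²(1 − fₕ)sₕ²/nₕ with Wₕ = Nₕ/N, N = 15511.
Small: Wₕ = 0.63780543; term = 0.63780543²·(1 − 0.07136359)·23200/706 = 12.413819.
Medium: Wₕ = 0.36219457; term = 0.36219457²·(1 − 0.08543966)·6663/480 = 1.665424.
Sum = 14.079243.
SE = √(14.079243) = 3.75.

3.75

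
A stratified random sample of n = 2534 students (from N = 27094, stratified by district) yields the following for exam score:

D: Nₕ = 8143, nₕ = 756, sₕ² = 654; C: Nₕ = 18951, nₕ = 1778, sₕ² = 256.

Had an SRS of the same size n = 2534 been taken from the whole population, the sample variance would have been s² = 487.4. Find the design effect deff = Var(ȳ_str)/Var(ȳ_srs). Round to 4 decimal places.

Var(ȳ_str) = Σ Wₕ²(1−fₕ)sₕ²/nₕ with Wₕ = Nₕ/27094:
  D: (8143/27094)²·(1−756/8143)·654/756 = 0.070886288
  C: (18951/27094)²·(1−1778/18951)·256/1778 = 0.063832265
  → Var(ȳ_str) = 0.13471855.
Var(ȳ_srs) = (1 − 2534/27094)·487.4/2534 = 0.1743549.
deff = 0.13471855 / 0.1743549 = 0.7727.

0.7727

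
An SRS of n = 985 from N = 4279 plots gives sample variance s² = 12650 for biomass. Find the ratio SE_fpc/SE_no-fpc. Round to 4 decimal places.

f = n/N = 985/4279 = 0.23019397.
SE_no-fpc = √(s²/n) = 3.5836629; SE_fpc = √((1−f)s²/n) = 3.1442553.
Ratio = √(1−f) = 0.87738591.

0.8774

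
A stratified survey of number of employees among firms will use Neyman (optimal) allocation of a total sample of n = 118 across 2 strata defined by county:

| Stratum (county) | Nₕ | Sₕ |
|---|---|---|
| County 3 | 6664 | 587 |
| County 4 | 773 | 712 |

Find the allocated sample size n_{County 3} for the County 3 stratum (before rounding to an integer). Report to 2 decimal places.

103.45

Neyman allocation: nₕ = n·NₕSₕ / Σⱼ NⱼSⱼ.
Σ NⱼSⱼ = 6664·587 + 773·712 = 4.462144 × 10^6.
n_{County 3} = 118·6664·587 / (4.462144 × 10^6) = 103.45.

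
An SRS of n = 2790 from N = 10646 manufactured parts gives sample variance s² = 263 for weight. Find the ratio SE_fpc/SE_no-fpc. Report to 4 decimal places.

f = n/N = 2790/10646 = 0.26207026.
SE_no-fpc = √(s²/n) = 0.30702644; SE_fpc = √((1−f)s²/n) = 0.26374442.
Ratio = √(1−f) = 0.85902837.

0.8590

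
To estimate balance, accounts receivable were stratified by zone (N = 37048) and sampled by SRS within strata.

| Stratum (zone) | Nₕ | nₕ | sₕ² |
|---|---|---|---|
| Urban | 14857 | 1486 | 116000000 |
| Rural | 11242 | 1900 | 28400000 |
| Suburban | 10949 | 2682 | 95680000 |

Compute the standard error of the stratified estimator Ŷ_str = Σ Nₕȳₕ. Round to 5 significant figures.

4.5062 × 10^6

Var(Ŷ_str) = Σₕ Nₕ²(1 − fₕ)sₕ²/nₕ.
Urban: 14857²·(1 − 1486/14857)·116000000/1486 = 1.5507229 × 10^13.
Rural: 11242²·(1 − 1900/11242)·28400000/1900 = 1.5698139 × 10^12.
Suburban: 10949²·(1 − 2682/10949)·95680000/2682 = 3.2291245 × 10^12.
Sum = 2.0306167 × 10^13.
SE = √(2.0306167 × 10^13) = 4.5062 × 10^6.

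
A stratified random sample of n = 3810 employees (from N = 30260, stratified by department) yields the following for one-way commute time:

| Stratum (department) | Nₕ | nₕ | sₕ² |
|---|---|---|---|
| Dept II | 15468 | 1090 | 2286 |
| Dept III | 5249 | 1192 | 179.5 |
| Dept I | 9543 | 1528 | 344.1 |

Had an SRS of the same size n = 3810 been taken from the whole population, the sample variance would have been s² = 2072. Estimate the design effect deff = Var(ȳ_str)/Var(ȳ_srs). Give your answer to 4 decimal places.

Var(ȳ_str) = Σ Wₕ²(1−fₕ)sₕ²/nₕ with Wₕ = Nₕ/30260:
  Dept II: (15468/30260)²·(1−1090/15468)·2286/1090 = 0.50938309
  Dept III: (5249/30260)²·(1−1192/5249)·179.5/1192 = 0.0035021273
  Dept I: (9543/30260)²·(1−1528/9543)·344.1/1528 = 0.018811002
  → Var(ȳ_str) = 0.53169622.
Var(ȳ_srs) = (1 − 3810/30260)·2072/3810 = 0.47535879.
deff = 0.53169622 / 0.47535879 = 1.1185.

1.1185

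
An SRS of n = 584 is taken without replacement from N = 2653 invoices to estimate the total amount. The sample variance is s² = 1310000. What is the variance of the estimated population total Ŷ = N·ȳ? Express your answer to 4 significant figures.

Var(Ŷ) = N²·Var(ȳ) = N²·(1 − n/N)·s²/n.
f = 584/2653 = 0.22012816; Var(ȳ) = 0.77987184·1310000/584 = 1749.3701.
Var(Ŷ) = 2653² · 1749.3701 = 1.2312782 × 10^10.

1.231 × 10^10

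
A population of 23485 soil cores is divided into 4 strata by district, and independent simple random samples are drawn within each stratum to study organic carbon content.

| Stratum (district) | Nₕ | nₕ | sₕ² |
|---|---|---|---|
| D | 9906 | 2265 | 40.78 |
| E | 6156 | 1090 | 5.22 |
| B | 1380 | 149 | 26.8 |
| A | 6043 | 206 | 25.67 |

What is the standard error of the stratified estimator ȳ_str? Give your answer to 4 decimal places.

Var(ȳ_str) = Σₕ Wₕ²(1 − fₕ)sₕ²/nₕ with Wₕ = Nₕ/N, N = 23485.
D: Wₕ = 0.42180115; term = 0.42180115²·(1 − 0.22864930)·40.78/2265 = 0.0024708502.
E: Wₕ = 0.26212476; term = 0.26212476²·(1 − 0.17706303)·5.22/1090 = 2.7078629 × 10^-4.
B: Wₕ = 0.05876091; term = 0.05876091²·(1 − 0.10797101)·26.8/149 = 5.5399333 × 10^-4.
A: Wₕ = 0.25731318; term = 0.25731318²·(1 − 0.03408903)·25.67/206 = 0.0079692932.
Sum = 0.011264923.
SE = √(0.011264923) = 0.1061.

0.1061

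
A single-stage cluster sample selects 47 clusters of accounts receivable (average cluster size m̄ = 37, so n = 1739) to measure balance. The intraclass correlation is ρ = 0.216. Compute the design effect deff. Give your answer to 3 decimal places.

8.776

deff = 1 + (37 − 1)·0.216 = 1 + 7.776 = 8.776.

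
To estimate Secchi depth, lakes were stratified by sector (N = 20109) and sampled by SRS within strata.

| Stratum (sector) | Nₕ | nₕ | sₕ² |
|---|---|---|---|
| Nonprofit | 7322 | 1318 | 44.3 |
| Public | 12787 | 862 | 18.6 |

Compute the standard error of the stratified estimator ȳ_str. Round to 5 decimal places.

Var(ȳ_str) = Σₕ Wₕ²(1 − fₕ)sₕ²/nₕ with Wₕ = Nₕ/N, N = 20109.
Nonprofit: Wₕ = 0.36411557; term = 0.36411557²·(1 − 0.18000546)·44.3/1318 = 0.0036540777.
Public: Wₕ = 0.63588443; term = 0.63588443²·(1 − 0.06741222)·18.6/862 = 0.0081367652.
Sum = 0.011790843.
SE = √(0.011790843) = 0.10859.

0.10859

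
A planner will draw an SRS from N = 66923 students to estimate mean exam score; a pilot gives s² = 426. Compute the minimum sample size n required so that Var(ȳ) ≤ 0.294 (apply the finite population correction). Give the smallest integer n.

Without fpc, n₀ = s²/D = 426/0.294 = 1448.9796.
With fpc, (1 − n/N)·s²/n ≤ D requires n ≥ n₀/(1 + n₀/N) = 1448.9796/(1 + 1448.9796/66923) = 1418.2720.
Rounding up, n = 1419.

1419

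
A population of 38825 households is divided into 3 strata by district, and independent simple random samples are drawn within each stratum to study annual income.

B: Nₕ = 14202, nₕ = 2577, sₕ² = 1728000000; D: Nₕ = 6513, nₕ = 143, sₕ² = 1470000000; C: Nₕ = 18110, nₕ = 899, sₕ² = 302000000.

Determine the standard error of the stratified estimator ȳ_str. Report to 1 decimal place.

652.6

Var(ȳ_str) = Σₕ Wₕ²(1 − fₕ)sₕ²/nₕ with Wₕ = Nₕ/N, N = 38825.
B: Wₕ = 0.36579524; term = 0.36579524²·(1 − 0.18145332)·1728000000/2577 = 73442.738.
D: Wₕ = 0.16775274; term = 0.16775274²·(1 − 0.02195609)·1470000000/143 = 282929.92.
C: Wₕ = 0.46645203; term = 0.46645203²·(1 − 0.04964108)·302000000/899 = 69462.255.
Sum = 425834.91.
SE = √(425834.91) = 652.6.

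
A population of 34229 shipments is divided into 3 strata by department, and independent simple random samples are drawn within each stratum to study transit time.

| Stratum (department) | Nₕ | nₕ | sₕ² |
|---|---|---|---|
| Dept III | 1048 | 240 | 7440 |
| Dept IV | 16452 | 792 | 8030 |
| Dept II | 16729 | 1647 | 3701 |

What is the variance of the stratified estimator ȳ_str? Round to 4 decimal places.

2.7358

Var(ȳ_str) = Σₕ Wₕ²(1 − fₕ)sₕ²/nₕ with Wₕ = Nₕ/N, N = 34229.
Dept III: Wₕ = 0.03061731; term = 0.03061731²·(1 − 0.22900763)·7440/240 = 0.02240505.
Dept IV: Wₕ = 0.48064507; term = 0.48064507²·(1 − 0.04814004)·8030/792 = 2.2295253.
Dept II: Wₕ = 0.48873762; term = 0.48873762²·(1 − 0.09845179)·3701/1647 = 0.48391154.
Sum = 2.7358419.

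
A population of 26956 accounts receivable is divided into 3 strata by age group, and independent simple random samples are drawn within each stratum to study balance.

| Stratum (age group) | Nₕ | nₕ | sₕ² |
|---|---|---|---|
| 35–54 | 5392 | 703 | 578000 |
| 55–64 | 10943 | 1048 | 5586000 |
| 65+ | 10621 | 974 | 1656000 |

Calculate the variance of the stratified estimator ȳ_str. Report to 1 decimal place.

Var(ȳ_str) = Σₕ Wₕ²(1 − fₕ)sₕ²/nₕ with Wₕ = Nₕ/N, N = 26956.
35–54: Wₕ = 0.20002968; term = 0.20002968²·(1 − 0.13037834)·578000/703 = 28.608279.
55–64: Wₕ = 0.40595786; term = 0.40595786²·(1 − 0.09576898)·5586000/1048 = 794.29339.
65+: Wₕ = 0.39401246; term = 0.39401246²·(1 − 0.09170511)·1656000/974 = 239.74423.
Sum = 1062.6459.

1062.6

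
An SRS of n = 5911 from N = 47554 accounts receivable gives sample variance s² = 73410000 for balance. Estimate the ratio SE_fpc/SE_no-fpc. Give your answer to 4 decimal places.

f = n/N = 5911/47554 = 0.12430079.
SE_no-fpc = √(s²/n) = 111.44155; SE_fpc = √((1−f)s²/n) = 104.28566.
Ratio = √(1−f) = 0.93578801.

0.9358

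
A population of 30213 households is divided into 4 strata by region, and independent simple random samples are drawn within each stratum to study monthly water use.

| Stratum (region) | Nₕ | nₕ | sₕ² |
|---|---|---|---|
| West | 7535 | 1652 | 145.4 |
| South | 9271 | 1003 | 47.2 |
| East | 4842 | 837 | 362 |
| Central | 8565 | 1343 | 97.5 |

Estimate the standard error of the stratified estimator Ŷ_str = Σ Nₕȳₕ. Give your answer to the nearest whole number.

4515

Var(Ŷ_str) = Σₕ Nₕ²(1 − fₕ)sₕ²/nₕ.
West: 7535²·(1 − 1652/7535)·145.4/1652 = 3.9015436 × 10^6.
South: 9271²·(1 − 1003/9271)·47.2/1003 = 3.6071825 × 10^6.
East: 4842²·(1 − 837/4842)·362/837 = 8.3870729 × 10^6.
Central: 8565²·(1 − 1343/8565)·97.5/1343 = 4.4906939 × 10^6.
Sum = 2.0386493 × 10^7.
SE = √(2.0386493 × 10^7) = 4515.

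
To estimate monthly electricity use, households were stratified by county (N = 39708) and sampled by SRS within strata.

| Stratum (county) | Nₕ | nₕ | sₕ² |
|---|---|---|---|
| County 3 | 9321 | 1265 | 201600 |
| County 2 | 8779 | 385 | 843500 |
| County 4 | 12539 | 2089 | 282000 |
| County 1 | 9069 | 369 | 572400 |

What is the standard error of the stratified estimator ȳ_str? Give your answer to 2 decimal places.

14.10

Var(ȳ_str) = Σₕ Wₕ²(1 − fₕ)sₕ²/nₕ with Wₕ = Nₕ/N, N = 39708.
County 3: Wₕ = 0.23473859; term = 0.23473859²·(1 − 0.13571505)·201600/1265 = 7.5897233.
County 2: Wₕ = 0.22108895; term = 0.22108895²·(1 − 0.04385465)·843500/385 = 102.39585.
County 4: Wₕ = 0.31578020; term = 0.31578020²·(1 − 0.16660021)·282000/2089 = 11.218475.
County 1: Wₕ = 0.22839226; term = 0.22839226²·(1 − 0.04068806)·572400/369 = 77.623977.
Sum = 198.82803.
SE = √(198.82803) = 14.10.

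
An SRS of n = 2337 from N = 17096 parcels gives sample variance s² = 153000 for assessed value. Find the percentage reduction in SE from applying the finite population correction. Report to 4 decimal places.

f = n/N = 2337/17096 = 0.13669864.
SE_no-fpc = √(s²/n) = 8.0912638; SE_fpc = √((1−f)s²/n) = 7.5179178.
Ratio = √(1−f) = 0.92914012. Reduction = 100·(1 − 0.92914012) = 7.0860%.

7.0860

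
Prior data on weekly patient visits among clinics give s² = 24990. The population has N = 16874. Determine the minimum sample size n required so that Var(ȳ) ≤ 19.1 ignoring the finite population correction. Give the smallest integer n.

1309

Without fpc, n₀ = s²/D = 24990/19.1 = 1308.3770.
Rounding up, n = 1309.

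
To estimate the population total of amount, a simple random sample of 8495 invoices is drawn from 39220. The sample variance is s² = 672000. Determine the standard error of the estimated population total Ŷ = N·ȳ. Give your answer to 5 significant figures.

Var(Ŷ) = N²·Var(ȳ) = N²·(1 − n/N)·s²/n.
f = 8495/39220 = 0.21659867; Var(ȳ) = 0.78340133·672000/8495 = 61.971241.
Var(Ŷ) = 39220² · 61.971241 = 9.5324683 × 10^10.
SE(Ŷ) = √(9.5324683 × 10^10) = 308750.

308750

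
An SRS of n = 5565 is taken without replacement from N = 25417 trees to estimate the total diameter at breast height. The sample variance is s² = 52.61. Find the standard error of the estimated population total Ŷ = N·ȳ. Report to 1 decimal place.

2184.1

Var(Ŷ) = N²·Var(ȳ) = N²·(1 − n/N)·s²/n.
f = 5565/25417 = 0.21894795; Var(ȳ) = 0.78105205·52.61/5565 = 0.0073838542.
Var(Ŷ) = 25417² · 0.0073838542 = 4.7701462 × 10^6.
SE(Ŷ) = √(4.7701462 × 10^6) = 2184.1.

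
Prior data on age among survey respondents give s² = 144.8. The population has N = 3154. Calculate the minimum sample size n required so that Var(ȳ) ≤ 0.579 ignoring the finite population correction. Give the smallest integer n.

251

Without fpc, n₀ = s²/D = 144.8/0.579 = 250.0864.
Rounding up, n = 251.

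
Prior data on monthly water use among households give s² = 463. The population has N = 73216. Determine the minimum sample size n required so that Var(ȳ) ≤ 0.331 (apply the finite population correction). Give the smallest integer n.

Without fpc, n₀ = s²/D = 463/0.331 = 1398.7915.
With fpc, (1 − n/N)·s²/n ≤ D requires n ≥ n₀/(1 + n₀/N) = 1398.7915/(1 + 1398.7915/73216) = 1372.5686.
Rounding up, n = 1373.

1373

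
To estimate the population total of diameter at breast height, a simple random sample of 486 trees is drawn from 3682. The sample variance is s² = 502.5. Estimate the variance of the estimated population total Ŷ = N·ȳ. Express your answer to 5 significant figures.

Var(Ŷ) = N²·Var(ȳ) = N²·(1 − n/N)·s²/n.
f = 486/3682 = 0.13199348; Var(ȳ) = 0.86800652·502.5/486 = 0.89747588.
Var(Ŷ) = 3682² · 0.89747588 = 1.2167192 × 10^7.

1.2167 × 10^7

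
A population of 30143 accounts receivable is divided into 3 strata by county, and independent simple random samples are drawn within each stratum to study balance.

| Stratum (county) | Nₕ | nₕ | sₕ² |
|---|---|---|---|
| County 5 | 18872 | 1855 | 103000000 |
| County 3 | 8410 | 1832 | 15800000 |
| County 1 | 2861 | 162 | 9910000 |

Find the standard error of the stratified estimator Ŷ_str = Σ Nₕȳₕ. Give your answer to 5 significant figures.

Var(Ŷ_str) = Σₕ Nₕ²(1 − fₕ)sₕ²/nₕ.
County 5: 18872²·(1 − 1855/18872)·103000000/1855 = 1.7831761 × 10^13.
County 3: 8410²·(1 − 1832/8410)·15800000/1832 = 4.7711326 × 10^11.
County 1: 2861²·(1 − 162/2861)·9910000/162 = 4.7236682 × 10^11.
Sum = 1.8781241 × 10^13.
SE = √(1.8781241 × 10^13) = 4.3337 × 10^6.

4.3337 × 10^6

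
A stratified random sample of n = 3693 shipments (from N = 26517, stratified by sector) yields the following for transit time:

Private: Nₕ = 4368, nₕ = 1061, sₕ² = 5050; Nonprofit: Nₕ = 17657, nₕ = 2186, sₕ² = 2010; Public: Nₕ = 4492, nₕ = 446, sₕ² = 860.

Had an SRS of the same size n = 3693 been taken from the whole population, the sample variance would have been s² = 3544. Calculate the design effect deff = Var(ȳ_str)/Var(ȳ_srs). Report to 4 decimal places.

Var(ȳ_str) = Σ Wₕ²(1−fₕ)sₕ²/nₕ with Wₕ = Nₕ/26517:
  Private: (4368/26517)²·(1−1061/4368)·5050/1061 = 0.097778651
  Nonprofit: (17657/26517)²·(1−2186/17657)·2010/2186 = 0.35721725
  Public: (4492/26517)²·(1−446/4492)·860/446 = 0.049840276
  → Var(ȳ_str) = 0.50483618.
Var(ȳ_srs) = (1 − 3693/26517)·3544/3693 = 0.82600329.
deff = 0.50483618 / 0.82600329 = 0.6112.

0.6112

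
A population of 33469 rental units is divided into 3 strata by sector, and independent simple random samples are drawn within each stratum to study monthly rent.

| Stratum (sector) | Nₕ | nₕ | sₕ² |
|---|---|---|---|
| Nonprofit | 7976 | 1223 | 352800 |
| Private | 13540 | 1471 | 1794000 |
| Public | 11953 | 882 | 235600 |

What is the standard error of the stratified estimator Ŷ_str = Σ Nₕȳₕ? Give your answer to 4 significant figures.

500200

Var(Ŷ_str) = Σₕ Nₕ²(1 − fₕ)sₕ²/nₕ.
Nonprofit: 7976²·(1 − 1223/7976)·352800/1223 = 1.5537603 × 10^10.
Private: 13540²·(1 − 1471/13540)·1794000/1471 = 1.9929652 × 10^11.
Public: 11953²·(1 − 882/11953)·235600/882 = 3.5348458 × 10^10.
Sum = 2.5018258 × 10^11.
SE = √(2.5018258 × 10^11) = 500200.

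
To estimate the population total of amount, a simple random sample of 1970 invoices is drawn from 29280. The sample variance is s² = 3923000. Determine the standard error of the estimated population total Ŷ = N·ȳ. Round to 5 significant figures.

1.2619 × 10^6

Var(Ŷ) = N²·Var(ȳ) = N²·(1 − n/N)·s²/n.
f = 1970/29280 = 0.06728142; Var(ȳ) = 0.93271858·3923000/1970 = 1857.3883.
Var(Ŷ) = 29280² · 1857.3883 = 1.5923732 × 10^12.
SE(Ŷ) = √(1.5923732 × 10^12) = 1.2619 × 10^6.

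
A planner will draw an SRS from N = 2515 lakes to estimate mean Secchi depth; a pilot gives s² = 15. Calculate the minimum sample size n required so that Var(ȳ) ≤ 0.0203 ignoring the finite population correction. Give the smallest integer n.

Without fpc, n₀ = s²/D = 15/0.0203 = 738.9163.
Rounding up, n = 739.

739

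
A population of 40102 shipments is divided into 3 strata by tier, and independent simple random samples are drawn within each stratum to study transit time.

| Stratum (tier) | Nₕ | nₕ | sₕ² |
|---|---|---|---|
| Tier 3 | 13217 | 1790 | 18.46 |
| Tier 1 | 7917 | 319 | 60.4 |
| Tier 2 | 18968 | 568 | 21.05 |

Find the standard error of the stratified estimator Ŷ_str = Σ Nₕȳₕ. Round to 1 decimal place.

5087.4

Var(Ŷ_str) = Σₕ Nₕ²(1 − fₕ)sₕ²/nₕ.
Tier 3: 13217²·(1 − 1790/13217)·18.46/1790 = 1.5575564 × 10^6.
Tier 1: 7917²·(1 − 319/7917)·60.4/319 = 1.138954 × 10^7.
Tier 2: 18968²·(1 − 568/18968)·21.05/568 = 1.2934306 × 10^7.
Sum = 2.5881402 × 10^7.
SE = √(2.5881402 × 10^7) = 5087.4.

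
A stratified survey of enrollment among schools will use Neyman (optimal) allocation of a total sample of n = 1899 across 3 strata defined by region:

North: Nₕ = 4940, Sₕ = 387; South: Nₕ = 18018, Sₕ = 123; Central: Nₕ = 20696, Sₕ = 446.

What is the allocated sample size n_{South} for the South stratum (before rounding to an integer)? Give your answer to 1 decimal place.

315.1

Neyman allocation: nₕ = n·NₕSₕ / Σⱼ NⱼSⱼ.
Σ NⱼSⱼ = 4940·387 + 18018·123 + 20696·446 = 1.335841 × 10^7.
n_{South} = 1899·18018·123 / (1.335841 × 10^7) = 315.1.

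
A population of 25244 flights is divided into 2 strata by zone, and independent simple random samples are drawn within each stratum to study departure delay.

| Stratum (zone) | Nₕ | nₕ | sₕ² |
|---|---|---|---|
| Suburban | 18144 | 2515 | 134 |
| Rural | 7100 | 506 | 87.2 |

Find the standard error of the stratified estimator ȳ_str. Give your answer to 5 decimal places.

Var(ȳ_str) = Σₕ Wₕ²(1 − fₕ)sₕ²/nₕ with Wₕ = Nₕ/N, N = 25244.
Suburban: Wₕ = 0.71874505; term = 0.71874505²·(1 − 0.13861332)·134/2515 = 0.02370908.
Rural: Wₕ = 0.28125495; term = 0.28125495²·(1 − 0.07126761)·87.2/506 = 0.012660677.
Sum = 0.036369757.
SE = √(0.036369757) = 0.19071.

0.19071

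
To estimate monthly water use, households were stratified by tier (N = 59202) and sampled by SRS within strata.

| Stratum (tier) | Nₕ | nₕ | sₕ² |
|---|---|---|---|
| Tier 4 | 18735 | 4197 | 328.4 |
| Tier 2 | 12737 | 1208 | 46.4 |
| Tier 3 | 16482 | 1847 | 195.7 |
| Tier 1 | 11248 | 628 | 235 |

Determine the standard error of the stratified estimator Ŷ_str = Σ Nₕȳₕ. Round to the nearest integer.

9860

Var(Ŷ_str) = Σₕ Nₕ²(1 − fₕ)sₕ²/nₕ.
Tier 4: 18735²·(1 − 4197/18735)·328.4/4197 = 2.1311918 × 10^7.
Tier 2: 12737²·(1 − 1208/12737)·46.4/1208 = 5.6403991 × 10^6.
Tier 3: 16482²·(1 − 1847/16482)·195.7/1847 = 2.5557982 × 10^7.
Tier 1: 11248²·(1 − 628/11248)·235/628 = 4.4700054 × 10^7.
Sum = 9.7210353 × 10^7.
SE = √(9.7210353 × 10^7) = 9860.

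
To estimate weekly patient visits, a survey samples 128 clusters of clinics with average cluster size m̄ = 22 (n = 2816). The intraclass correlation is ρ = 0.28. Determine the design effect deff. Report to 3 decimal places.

deff = 1 + (22 − 1)·0.28 = 1 + 5.88 = 6.88.

6.880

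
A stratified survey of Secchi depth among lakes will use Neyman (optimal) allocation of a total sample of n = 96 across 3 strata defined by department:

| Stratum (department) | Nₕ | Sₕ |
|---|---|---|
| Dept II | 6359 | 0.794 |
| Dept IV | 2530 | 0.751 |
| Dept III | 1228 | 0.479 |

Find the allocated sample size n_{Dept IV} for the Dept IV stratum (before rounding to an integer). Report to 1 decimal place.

24.2

Neyman allocation: nₕ = n·NₕSₕ / Σⱼ NⱼSⱼ.
Σ NⱼSⱼ = 6359·0.794 + 2530·0.751 + 1228·0.479 = 7537.288.
n_{Dept IV} = 96·2530·0.751 / 7537.288 = 24.2.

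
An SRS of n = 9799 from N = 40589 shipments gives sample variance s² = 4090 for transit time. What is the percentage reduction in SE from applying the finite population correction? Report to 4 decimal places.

12.9035

f = n/N = 9799/40589 = 0.24142009.
SE_no-fpc = √(s²/n) = 0.64605691; SE_fpc = √((1−f)s²/n) = 0.56269291.
Ratio = √(1−f) = 0.87096493. Reduction = 100·(1 − 0.87096493) = 12.9035%.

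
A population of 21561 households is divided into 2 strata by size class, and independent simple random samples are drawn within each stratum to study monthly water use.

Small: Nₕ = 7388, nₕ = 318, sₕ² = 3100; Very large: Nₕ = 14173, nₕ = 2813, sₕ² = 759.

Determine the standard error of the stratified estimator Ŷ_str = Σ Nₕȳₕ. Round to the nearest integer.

Var(Ŷ_str) = Σₕ Nₕ²(1 − fₕ)sₕ²/nₕ.
Small: 7388²·(1 − 318/7388)·3100/318 = 5.0919118 × 10^8.
Very large: 14173²·(1 − 2813/14173)·759/2813 = 4.3442235 × 10^7.
Sum = 5.5263342 × 10^8.
SE = √(5.5263342 × 10^8) = 23508.

23508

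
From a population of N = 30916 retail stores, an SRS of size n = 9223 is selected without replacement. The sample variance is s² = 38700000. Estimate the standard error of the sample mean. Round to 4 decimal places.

54.2610

Under SRS without replacement, Var(ȳ) = (1 − f)·s²/n with f = n/N = 9223/30916 = 0.29832449.
Var(ȳ) = (1 − 0.29832449)·38700000/9223 = 0.70167551·4196.0317 = 2944.2526.
SE(ȳ) = √(2944.2526) = 54.2610.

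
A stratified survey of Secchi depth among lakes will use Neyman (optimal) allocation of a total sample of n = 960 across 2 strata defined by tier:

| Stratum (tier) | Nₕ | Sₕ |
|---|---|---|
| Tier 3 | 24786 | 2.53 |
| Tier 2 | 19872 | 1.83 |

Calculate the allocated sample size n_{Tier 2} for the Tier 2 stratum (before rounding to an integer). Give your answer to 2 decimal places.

352.37

Neyman allocation: nₕ = n·NₕSₕ / Σⱼ NⱼSⱼ.
Σ NⱼSⱼ = 24786·2.53 + 19872·1.83 = 99074.34.
n_{Tier 2} = 960·19872·1.83 / 99074.34 = 352.37.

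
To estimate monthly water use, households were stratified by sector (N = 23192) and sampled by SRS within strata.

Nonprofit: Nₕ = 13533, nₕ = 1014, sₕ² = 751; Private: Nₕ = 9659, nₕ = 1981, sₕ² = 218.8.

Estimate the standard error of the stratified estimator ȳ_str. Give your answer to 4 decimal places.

Var(ȳ_str) = Σₕ Wₕ²(1 − fₕ)sₕ²/nₕ with Wₕ = Nₕ/N, N = 23192.
Nonprofit: Wₕ = 0.58352018; term = 0.58352018²·(1 − 0.07492795)·751/1014 = 0.23328633.
Private: Wₕ = 0.41647982; term = 0.41647982²·(1 − 0.20509369)·218.8/1981 = 0.015228836.
Sum = 0.24851517.
SE = √(0.24851517) = 0.4985.

0.4985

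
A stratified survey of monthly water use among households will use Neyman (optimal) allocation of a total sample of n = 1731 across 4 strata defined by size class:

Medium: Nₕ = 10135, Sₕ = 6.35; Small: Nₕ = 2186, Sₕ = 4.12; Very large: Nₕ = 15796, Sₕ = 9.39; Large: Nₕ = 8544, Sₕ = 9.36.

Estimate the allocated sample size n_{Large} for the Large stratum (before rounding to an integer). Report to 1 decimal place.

458.9

Neyman allocation: nₕ = n·NₕSₕ / Σⱼ NⱼSⱼ.
Σ NⱼSⱼ = 10135·6.35 + 2186·4.12 + 15796·9.39 + 8544·9.36 = 301659.85.
n_{Large} = 1731·8544·9.36 / 301659.85 = 458.9.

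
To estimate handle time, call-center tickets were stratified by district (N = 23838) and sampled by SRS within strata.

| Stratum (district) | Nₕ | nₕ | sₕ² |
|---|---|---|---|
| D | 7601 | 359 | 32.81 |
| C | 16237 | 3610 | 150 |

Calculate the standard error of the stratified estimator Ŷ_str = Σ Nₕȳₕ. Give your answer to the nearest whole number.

Var(Ŷ_str) = Σₕ Nₕ²(1 − fₕ)sₕ²/nₕ.
D: 7601²·(1 − 359/7601)·32.81/359 = 5.0308461 × 10^6.
C: 16237²·(1 − 3610/16237)·150/3610 = 8.5190277 × 10^6.
Sum = 1.3549874 × 10^7.
SE = √(1.3549874 × 10^7) = 3681.

3681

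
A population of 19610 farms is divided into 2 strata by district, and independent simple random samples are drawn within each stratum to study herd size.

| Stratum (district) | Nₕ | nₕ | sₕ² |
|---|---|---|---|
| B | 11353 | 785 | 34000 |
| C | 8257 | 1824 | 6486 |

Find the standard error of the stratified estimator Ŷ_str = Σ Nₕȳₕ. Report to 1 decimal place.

Var(Ŷ_str) = Σₕ Nₕ²(1 − fₕ)sₕ²/nₕ.
B: 11353²·(1 − 785/11353)·34000/785 = 5.1965212 × 10^9.
C: 8257²·(1 − 1824/8257)·6486/1824 = 1.8888086 × 10^8.
Sum = 5.3854021 × 10^9.
SE = √(5.3854021 × 10^9) = 73385.3.

73385.3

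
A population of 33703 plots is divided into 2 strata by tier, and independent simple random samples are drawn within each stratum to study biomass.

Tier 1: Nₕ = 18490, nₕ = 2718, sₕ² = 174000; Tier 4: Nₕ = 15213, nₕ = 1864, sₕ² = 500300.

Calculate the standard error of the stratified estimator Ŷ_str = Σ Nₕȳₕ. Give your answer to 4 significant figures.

270500

Var(Ŷ_str) = Σₕ Nₕ²(1 − fₕ)sₕ²/nₕ.
Tier 1: 18490²·(1 − 2718/18490)·174000/2718 = 1.8669104 × 10^10.
Tier 4: 15213²·(1 − 1864/15213)·500300/1864 = 5.4506487 × 10^10.
Sum = 7.3175591 × 10^10.
SE = √(7.3175591 × 10^10) = 270500.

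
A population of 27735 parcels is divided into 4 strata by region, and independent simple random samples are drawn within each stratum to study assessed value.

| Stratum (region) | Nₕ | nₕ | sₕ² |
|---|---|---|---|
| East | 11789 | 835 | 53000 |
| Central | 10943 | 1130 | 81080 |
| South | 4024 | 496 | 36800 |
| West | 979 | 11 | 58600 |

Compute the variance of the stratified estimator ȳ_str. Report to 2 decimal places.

Var(ȳ_str) = Σₕ Wₕ²(1 − fₕ)sₕ²/nₕ with Wₕ = Nₕ/N, N = 27735.
East: Wₕ = 0.42505859; term = 0.42505859²·(1 − 0.07082874)·53000/835 = 10.655719.
Central: Wₕ = 0.39455562; term = 0.39455562²·(1 − 0.10326236)·81080/1130 = 10.016527.
South: Wₕ = 0.14508743; term = 0.14508743²·(1 − 0.12326044)·36800/496 = 1.3692929.
West: Wₕ = 0.03529836; term = 0.03529836²·(1 − 0.01123596)·58600/11 = 6.563064.
Sum = 28.604603.

28.60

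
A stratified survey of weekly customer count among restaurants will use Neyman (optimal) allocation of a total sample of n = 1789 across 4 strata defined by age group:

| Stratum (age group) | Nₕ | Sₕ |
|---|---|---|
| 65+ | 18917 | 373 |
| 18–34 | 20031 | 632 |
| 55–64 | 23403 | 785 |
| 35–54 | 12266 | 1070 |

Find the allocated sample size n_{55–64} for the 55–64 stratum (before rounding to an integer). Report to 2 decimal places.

Neyman allocation: nₕ = n·NₕSₕ / Σⱼ NⱼSⱼ.
Σ NⱼSⱼ = 18917·373 + 20031·632 + 23403·785 + 12266·1070 = 5.1211608 × 10^7.
n_{55–64} = 1789·23403·785 / (5.1211608 × 10^7) = 641.78.

641.78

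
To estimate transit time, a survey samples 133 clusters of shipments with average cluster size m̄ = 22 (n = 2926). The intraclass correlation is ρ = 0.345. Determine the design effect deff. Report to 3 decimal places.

deff = 1 + (22 − 1)·0.345 = 1 + 7.245 = 8.245.

8.245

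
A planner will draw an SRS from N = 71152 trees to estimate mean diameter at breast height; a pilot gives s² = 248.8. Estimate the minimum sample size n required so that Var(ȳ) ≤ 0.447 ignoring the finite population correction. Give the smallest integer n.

557

Without fpc, n₀ = s²/D = 248.8/0.447 = 556.5996.
Rounding up, n = 557.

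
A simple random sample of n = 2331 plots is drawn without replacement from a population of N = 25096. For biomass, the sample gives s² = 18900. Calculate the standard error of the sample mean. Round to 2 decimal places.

2.71

Under SRS without replacement, Var(ȳ) = (1 − f)·s²/n with f = n/N = 2331/25096 = 0.09288333.
Var(ȳ) = (1 − 0.09288333)·18900/2331 = 0.90711667·8.1081081 = 7.355.
SE(ȳ) = √(7.355) = 2.71.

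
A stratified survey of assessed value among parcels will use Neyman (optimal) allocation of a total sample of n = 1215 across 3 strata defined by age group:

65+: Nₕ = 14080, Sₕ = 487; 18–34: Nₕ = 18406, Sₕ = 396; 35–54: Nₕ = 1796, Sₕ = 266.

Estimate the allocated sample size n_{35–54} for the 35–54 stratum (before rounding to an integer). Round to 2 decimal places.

39.69

Neyman allocation: nₕ = n·NₕSₕ / Σⱼ NⱼSⱼ.
Σ NⱼSⱼ = 14080·487 + 18406·396 + 1796·266 = 1.4623472 × 10^7.
n_{35–54} = 1215·1796·266 / (1.4623472 × 10^7) = 39.69.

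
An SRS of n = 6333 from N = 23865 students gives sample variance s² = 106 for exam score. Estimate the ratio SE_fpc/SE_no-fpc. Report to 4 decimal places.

f = n/N = 6333/23865 = 0.26536769.
SE_no-fpc = √(s²/n) = 0.12937435; SE_fpc = √((1−f)s²/n) = 0.11088766.
Ratio = √(1−f) = 0.85710694.

0.8571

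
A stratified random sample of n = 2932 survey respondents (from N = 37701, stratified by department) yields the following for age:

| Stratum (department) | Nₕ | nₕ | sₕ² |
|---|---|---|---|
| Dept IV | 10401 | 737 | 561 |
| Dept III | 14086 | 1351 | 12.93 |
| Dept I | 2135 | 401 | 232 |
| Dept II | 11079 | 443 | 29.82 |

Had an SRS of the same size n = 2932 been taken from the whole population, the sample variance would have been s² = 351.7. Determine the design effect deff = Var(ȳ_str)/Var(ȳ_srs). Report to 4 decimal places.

0.5616

Var(ȳ_str) = Σ Wₕ²(1−fₕ)sₕ²/nₕ with Wₕ = Nₕ/37701:
  Dept IV: (10401/37701)²·(1−737/10401)·561/737 = 0.053829662
  Dept III: (14086/37701)²·(1−1351/14086)·12.93/1351 = 0.0012078808
  Dept I: (2135/37701)²·(1−401/2135)·232/401 = 0.0015069014
  Dept II: (11079/37701)²·(1−443/11079)·29.82/443 = 0.0055805508
  → Var(ȳ_str) = 0.062124995.
Var(ȳ_srs) = (1 − 2932/37701)·351.7/2932 = 0.11062359.
deff = 0.062124995 / 0.11062359 = 0.5616.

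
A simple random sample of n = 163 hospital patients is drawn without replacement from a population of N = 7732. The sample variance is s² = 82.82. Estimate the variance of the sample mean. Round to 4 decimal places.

Under SRS without replacement, Var(ȳ) = (1 − f)·s²/n with f = n/N = 163/7732 = 0.02108122.
Var(ȳ) = (1 − 0.02108122)·82.82/163 = 0.97891878·0.50809816 = 0.49738683.

0.4974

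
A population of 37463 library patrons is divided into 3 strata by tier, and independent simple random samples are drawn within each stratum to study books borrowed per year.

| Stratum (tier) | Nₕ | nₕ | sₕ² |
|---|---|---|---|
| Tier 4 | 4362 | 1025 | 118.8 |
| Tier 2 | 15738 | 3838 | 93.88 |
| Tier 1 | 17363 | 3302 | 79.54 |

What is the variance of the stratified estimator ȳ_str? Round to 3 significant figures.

Var(ȳ_str) = Σₕ Wₕ²(1 − fₕ)sₕ²/nₕ with Wₕ = Nₕ/N, N = 37463.
Tier 4: Wₕ = 0.11643488; term = 0.11643488²·(1 − 0.23498395)·118.8/1025 = 0.0012020688.
Tier 2: Wₕ = 0.42009449; term = 0.42009449²·(1 − 0.24386834)·93.88/3838 = 0.0032640703.
Tier 1: Wₕ = 0.46347062; term = 0.46347062²·(1 − 0.19017451)·79.54/3302 = 0.004190293.
Sum = 0.0086564321.

0.00866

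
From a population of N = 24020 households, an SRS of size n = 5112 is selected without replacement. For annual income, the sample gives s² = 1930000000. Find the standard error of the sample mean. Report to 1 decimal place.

Under SRS without replacement, Var(ȳ) = (1 − f)·s²/n with f = n/N = 5112/24020 = 0.21282265.
Var(ȳ) = (1 − 0.21282265)·1930000000/5112 = 0.78717735·377543.04 = 297193.33.
SE(ȳ) = √(297193.33) = 545.2.

545.2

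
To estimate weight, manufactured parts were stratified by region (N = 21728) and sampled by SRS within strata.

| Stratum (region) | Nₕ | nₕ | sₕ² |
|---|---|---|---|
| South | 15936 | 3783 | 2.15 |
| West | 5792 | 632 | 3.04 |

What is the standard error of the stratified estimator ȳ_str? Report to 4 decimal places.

0.0232

Var(ȳ_str) = Σₕ Wₕ²(1 − fₕ)sₕ²/nₕ with Wₕ = Nₕ/N, N = 21728.
South: Wₕ = 0.73343152; term = 0.73343152²·(1 − 0.23738705)·2.15/3783 = 2.3314464 × 10^-4.
West: Wₕ = 0.26656848; term = 0.26656848²·(1 − 0.10911602)·3.04/632 = 3.0450558 × 10^-4.
Sum = 5.3765022 × 10^-4.
SE = √(5.3765022 × 10^-4) = 0.0232.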